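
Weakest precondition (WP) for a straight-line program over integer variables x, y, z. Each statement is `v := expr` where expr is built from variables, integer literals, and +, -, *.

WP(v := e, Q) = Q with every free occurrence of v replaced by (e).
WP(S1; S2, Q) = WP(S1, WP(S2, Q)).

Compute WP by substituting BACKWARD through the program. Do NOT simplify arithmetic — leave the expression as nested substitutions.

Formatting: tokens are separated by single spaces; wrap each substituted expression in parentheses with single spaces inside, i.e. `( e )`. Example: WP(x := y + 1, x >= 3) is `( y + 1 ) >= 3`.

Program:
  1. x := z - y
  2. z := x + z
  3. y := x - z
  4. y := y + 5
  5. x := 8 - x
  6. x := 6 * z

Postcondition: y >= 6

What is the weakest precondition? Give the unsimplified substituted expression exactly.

post: y >= 6
stmt 6: x := 6 * z  -- replace 0 occurrence(s) of x with (6 * z)
  => y >= 6
stmt 5: x := 8 - x  -- replace 0 occurrence(s) of x with (8 - x)
  => y >= 6
stmt 4: y := y + 5  -- replace 1 occurrence(s) of y with (y + 5)
  => ( y + 5 ) >= 6
stmt 3: y := x - z  -- replace 1 occurrence(s) of y with (x - z)
  => ( ( x - z ) + 5 ) >= 6
stmt 2: z := x + z  -- replace 1 occurrence(s) of z with (x + z)
  => ( ( x - ( x + z ) ) + 5 ) >= 6
stmt 1: x := z - y  -- replace 2 occurrence(s) of x with (z - y)
  => ( ( ( z - y ) - ( ( z - y ) + z ) ) + 5 ) >= 6

Answer: ( ( ( z - y ) - ( ( z - y ) + z ) ) + 5 ) >= 6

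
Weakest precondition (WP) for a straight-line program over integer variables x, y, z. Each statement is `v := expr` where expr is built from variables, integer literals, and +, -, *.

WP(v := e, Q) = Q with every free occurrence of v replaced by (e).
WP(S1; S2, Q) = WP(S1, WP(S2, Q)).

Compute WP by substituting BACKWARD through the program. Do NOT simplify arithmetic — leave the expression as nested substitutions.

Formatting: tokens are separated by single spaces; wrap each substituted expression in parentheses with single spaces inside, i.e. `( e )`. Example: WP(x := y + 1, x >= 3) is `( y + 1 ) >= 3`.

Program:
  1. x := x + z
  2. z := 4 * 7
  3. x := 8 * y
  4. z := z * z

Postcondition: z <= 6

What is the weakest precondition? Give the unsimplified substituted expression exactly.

Answer: ( ( 4 * 7 ) * ( 4 * 7 ) ) <= 6

Derivation:
post: z <= 6
stmt 4: z := z * z  -- replace 1 occurrence(s) of z with (z * z)
  => ( z * z ) <= 6
stmt 3: x := 8 * y  -- replace 0 occurrence(s) of x with (8 * y)
  => ( z * z ) <= 6
stmt 2: z := 4 * 7  -- replace 2 occurrence(s) of z with (4 * 7)
  => ( ( 4 * 7 ) * ( 4 * 7 ) ) <= 6
stmt 1: x := x + z  -- replace 0 occurrence(s) of x with (x + z)
  => ( ( 4 * 7 ) * ( 4 * 7 ) ) <= 6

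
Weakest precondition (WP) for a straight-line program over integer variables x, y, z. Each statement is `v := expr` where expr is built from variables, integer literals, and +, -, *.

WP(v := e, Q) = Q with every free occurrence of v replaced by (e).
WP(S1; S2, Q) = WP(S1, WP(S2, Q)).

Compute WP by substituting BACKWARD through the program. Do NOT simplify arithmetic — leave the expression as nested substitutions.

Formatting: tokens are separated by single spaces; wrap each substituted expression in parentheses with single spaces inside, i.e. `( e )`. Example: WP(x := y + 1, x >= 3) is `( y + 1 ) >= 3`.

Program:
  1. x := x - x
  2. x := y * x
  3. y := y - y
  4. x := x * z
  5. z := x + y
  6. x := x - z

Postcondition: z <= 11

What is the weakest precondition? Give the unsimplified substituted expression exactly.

post: z <= 11
stmt 6: x := x - z  -- replace 0 occurrence(s) of x with (x - z)
  => z <= 11
stmt 5: z := x + y  -- replace 1 occurrence(s) of z with (x + y)
  => ( x + y ) <= 11
stmt 4: x := x * z  -- replace 1 occurrence(s) of x with (x * z)
  => ( ( x * z ) + y ) <= 11
stmt 3: y := y - y  -- replace 1 occurrence(s) of y with (y - y)
  => ( ( x * z ) + ( y - y ) ) <= 11
stmt 2: x := y * x  -- replace 1 occurrence(s) of x with (y * x)
  => ( ( ( y * x ) * z ) + ( y - y ) ) <= 11
stmt 1: x := x - x  -- replace 1 occurrence(s) of x with (x - x)
  => ( ( ( y * ( x - x ) ) * z ) + ( y - y ) ) <= 11

Answer: ( ( ( y * ( x - x ) ) * z ) + ( y - y ) ) <= 11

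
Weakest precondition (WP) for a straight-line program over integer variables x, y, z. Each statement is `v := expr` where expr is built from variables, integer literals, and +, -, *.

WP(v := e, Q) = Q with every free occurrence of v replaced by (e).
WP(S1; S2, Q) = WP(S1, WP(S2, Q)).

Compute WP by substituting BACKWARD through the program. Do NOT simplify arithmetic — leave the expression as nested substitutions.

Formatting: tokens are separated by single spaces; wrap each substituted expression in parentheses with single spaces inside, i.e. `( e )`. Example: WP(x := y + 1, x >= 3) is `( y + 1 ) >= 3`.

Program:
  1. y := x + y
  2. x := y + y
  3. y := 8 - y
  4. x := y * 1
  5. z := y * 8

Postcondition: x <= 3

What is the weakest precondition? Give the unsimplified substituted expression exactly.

post: x <= 3
stmt 5: z := y * 8  -- replace 0 occurrence(s) of z with (y * 8)
  => x <= 3
stmt 4: x := y * 1  -- replace 1 occurrence(s) of x with (y * 1)
  => ( y * 1 ) <= 3
stmt 3: y := 8 - y  -- replace 1 occurrence(s) of y with (8 - y)
  => ( ( 8 - y ) * 1 ) <= 3
stmt 2: x := y + y  -- replace 0 occurrence(s) of x with (y + y)
  => ( ( 8 - y ) * 1 ) <= 3
stmt 1: y := x + y  -- replace 1 occurrence(s) of y with (x + y)
  => ( ( 8 - ( x + y ) ) * 1 ) <= 3

Answer: ( ( 8 - ( x + y ) ) * 1 ) <= 3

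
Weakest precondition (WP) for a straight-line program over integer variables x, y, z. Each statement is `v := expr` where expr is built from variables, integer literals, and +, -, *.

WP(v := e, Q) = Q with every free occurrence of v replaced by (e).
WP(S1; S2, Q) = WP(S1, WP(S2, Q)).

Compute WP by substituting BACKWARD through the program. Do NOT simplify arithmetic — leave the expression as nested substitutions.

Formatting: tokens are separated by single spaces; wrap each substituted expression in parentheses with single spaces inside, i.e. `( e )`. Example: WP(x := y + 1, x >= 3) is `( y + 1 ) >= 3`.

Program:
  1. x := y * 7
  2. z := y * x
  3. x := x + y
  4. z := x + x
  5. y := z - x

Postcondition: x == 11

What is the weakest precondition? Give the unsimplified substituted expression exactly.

post: x == 11
stmt 5: y := z - x  -- replace 0 occurrence(s) of y with (z - x)
  => x == 11
stmt 4: z := x + x  -- replace 0 occurrence(s) of z with (x + x)
  => x == 11
stmt 3: x := x + y  -- replace 1 occurrence(s) of x with (x + y)
  => ( x + y ) == 11
stmt 2: z := y * x  -- replace 0 occurrence(s) of z with (y * x)
  => ( x + y ) == 11
stmt 1: x := y * 7  -- replace 1 occurrence(s) of x with (y * 7)
  => ( ( y * 7 ) + y ) == 11

Answer: ( ( y * 7 ) + y ) == 11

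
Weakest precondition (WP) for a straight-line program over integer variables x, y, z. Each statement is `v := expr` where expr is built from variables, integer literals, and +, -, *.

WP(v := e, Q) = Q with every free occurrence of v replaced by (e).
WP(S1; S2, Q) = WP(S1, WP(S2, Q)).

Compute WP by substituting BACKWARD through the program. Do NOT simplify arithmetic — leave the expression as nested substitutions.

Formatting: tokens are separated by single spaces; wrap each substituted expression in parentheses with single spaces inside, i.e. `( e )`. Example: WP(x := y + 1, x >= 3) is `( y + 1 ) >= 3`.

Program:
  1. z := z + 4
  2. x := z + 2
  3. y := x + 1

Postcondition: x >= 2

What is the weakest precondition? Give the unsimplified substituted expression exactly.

post: x >= 2
stmt 3: y := x + 1  -- replace 0 occurrence(s) of y with (x + 1)
  => x >= 2
stmt 2: x := z + 2  -- replace 1 occurrence(s) of x with (z + 2)
  => ( z + 2 ) >= 2
stmt 1: z := z + 4  -- replace 1 occurrence(s) of z with (z + 4)
  => ( ( z + 4 ) + 2 ) >= 2

Answer: ( ( z + 4 ) + 2 ) >= 2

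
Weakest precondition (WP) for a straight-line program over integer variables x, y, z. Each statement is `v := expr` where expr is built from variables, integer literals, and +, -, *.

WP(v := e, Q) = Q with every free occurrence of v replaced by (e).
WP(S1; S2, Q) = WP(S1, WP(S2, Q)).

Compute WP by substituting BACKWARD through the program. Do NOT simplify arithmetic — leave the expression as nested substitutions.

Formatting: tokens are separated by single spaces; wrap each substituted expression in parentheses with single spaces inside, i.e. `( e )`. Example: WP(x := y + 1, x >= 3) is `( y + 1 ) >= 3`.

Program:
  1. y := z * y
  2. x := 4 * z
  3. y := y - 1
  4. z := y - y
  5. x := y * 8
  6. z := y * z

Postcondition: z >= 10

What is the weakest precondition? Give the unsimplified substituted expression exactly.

Answer: ( ( ( z * y ) - 1 ) * ( ( ( z * y ) - 1 ) - ( ( z * y ) - 1 ) ) ) >= 10

Derivation:
post: z >= 10
stmt 6: z := y * z  -- replace 1 occurrence(s) of z with (y * z)
  => ( y * z ) >= 10
stmt 5: x := y * 8  -- replace 0 occurrence(s) of x with (y * 8)
  => ( y * z ) >= 10
stmt 4: z := y - y  -- replace 1 occurrence(s) of z with (y - y)
  => ( y * ( y - y ) ) >= 10
stmt 3: y := y - 1  -- replace 3 occurrence(s) of y with (y - 1)
  => ( ( y - 1 ) * ( ( y - 1 ) - ( y - 1 ) ) ) >= 10
stmt 2: x := 4 * z  -- replace 0 occurrence(s) of x with (4 * z)
  => ( ( y - 1 ) * ( ( y - 1 ) - ( y - 1 ) ) ) >= 10
stmt 1: y := z * y  -- replace 3 occurrence(s) of y with (z * y)
  => ( ( ( z * y ) - 1 ) * ( ( ( z * y ) - 1 ) - ( ( z * y ) - 1 ) ) ) >= 10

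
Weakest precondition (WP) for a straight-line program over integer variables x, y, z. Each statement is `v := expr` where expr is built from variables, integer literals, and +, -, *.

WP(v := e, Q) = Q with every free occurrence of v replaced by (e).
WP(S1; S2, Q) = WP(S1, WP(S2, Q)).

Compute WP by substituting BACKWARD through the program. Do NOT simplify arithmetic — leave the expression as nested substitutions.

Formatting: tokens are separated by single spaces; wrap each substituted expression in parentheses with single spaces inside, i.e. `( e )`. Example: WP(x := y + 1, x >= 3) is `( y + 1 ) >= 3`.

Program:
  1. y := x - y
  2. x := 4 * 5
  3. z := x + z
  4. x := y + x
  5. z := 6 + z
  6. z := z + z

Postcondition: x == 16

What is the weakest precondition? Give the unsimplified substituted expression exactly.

Answer: ( ( x - y ) + ( 4 * 5 ) ) == 16

Derivation:
post: x == 16
stmt 6: z := z + z  -- replace 0 occurrence(s) of z with (z + z)
  => x == 16
stmt 5: z := 6 + z  -- replace 0 occurrence(s) of z with (6 + z)
  => x == 16
stmt 4: x := y + x  -- replace 1 occurrence(s) of x with (y + x)
  => ( y + x ) == 16
stmt 3: z := x + z  -- replace 0 occurrence(s) of z with (x + z)
  => ( y + x ) == 16
stmt 2: x := 4 * 5  -- replace 1 occurrence(s) of x with (4 * 5)
  => ( y + ( 4 * 5 ) ) == 16
stmt 1: y := x - y  -- replace 1 occurrence(s) of y with (x - y)
  => ( ( x - y ) + ( 4 * 5 ) ) == 16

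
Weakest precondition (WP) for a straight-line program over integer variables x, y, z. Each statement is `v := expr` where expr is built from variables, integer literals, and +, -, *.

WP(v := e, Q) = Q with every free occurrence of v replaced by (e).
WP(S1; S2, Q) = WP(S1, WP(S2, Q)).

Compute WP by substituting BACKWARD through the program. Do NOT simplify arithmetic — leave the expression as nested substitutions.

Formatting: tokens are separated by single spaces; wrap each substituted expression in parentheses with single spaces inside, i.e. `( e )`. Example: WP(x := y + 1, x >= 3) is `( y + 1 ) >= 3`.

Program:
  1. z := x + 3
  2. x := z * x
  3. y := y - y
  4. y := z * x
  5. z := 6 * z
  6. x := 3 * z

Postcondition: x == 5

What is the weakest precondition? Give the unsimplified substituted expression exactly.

Answer: ( 3 * ( 6 * ( x + 3 ) ) ) == 5

Derivation:
post: x == 5
stmt 6: x := 3 * z  -- replace 1 occurrence(s) of x with (3 * z)
  => ( 3 * z ) == 5
stmt 5: z := 6 * z  -- replace 1 occurrence(s) of z with (6 * z)
  => ( 3 * ( 6 * z ) ) == 5
stmt 4: y := z * x  -- replace 0 occurrence(s) of y with (z * x)
  => ( 3 * ( 6 * z ) ) == 5
stmt 3: y := y - y  -- replace 0 occurrence(s) of y with (y - y)
  => ( 3 * ( 6 * z ) ) == 5
stmt 2: x := z * x  -- replace 0 occurrence(s) of x with (z * x)
  => ( 3 * ( 6 * z ) ) == 5
stmt 1: z := x + 3  -- replace 1 occurrence(s) of z with (x + 3)
  => ( 3 * ( 6 * ( x + 3 ) ) ) == 5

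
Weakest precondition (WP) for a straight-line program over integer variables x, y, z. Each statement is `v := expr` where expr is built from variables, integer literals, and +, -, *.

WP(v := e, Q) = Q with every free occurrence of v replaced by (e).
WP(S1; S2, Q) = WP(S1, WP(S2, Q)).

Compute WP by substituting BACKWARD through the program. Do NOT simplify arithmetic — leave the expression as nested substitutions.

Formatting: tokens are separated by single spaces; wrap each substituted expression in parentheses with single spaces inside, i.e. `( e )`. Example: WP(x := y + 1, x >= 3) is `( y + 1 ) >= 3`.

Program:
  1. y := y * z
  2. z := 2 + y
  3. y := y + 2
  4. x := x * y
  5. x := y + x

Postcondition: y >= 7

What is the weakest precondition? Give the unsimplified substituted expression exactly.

post: y >= 7
stmt 5: x := y + x  -- replace 0 occurrence(s) of x with (y + x)
  => y >= 7
stmt 4: x := x * y  -- replace 0 occurrence(s) of x with (x * y)
  => y >= 7
stmt 3: y := y + 2  -- replace 1 occurrence(s) of y with (y + 2)
  => ( y + 2 ) >= 7
stmt 2: z := 2 + y  -- replace 0 occurrence(s) of z with (2 + y)
  => ( y + 2 ) >= 7
stmt 1: y := y * z  -- replace 1 occurrence(s) of y with (y * z)
  => ( ( y * z ) + 2 ) >= 7

Answer: ( ( y * z ) + 2 ) >= 7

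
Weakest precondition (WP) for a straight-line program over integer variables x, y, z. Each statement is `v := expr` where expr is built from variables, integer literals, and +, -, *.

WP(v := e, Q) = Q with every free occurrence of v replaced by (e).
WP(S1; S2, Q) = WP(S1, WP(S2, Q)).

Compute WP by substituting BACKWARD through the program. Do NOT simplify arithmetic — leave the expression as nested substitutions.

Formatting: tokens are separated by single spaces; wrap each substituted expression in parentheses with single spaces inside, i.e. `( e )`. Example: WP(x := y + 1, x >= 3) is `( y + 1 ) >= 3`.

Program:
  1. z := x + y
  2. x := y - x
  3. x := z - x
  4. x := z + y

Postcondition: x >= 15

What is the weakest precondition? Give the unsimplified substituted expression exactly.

Answer: ( ( x + y ) + y ) >= 15

Derivation:
post: x >= 15
stmt 4: x := z + y  -- replace 1 occurrence(s) of x with (z + y)
  => ( z + y ) >= 15
stmt 3: x := z - x  -- replace 0 occurrence(s) of x with (z - x)
  => ( z + y ) >= 15
stmt 2: x := y - x  -- replace 0 occurrence(s) of x with (y - x)
  => ( z + y ) >= 15
stmt 1: z := x + y  -- replace 1 occurrence(s) of z with (x + y)
  => ( ( x + y ) + y ) >= 15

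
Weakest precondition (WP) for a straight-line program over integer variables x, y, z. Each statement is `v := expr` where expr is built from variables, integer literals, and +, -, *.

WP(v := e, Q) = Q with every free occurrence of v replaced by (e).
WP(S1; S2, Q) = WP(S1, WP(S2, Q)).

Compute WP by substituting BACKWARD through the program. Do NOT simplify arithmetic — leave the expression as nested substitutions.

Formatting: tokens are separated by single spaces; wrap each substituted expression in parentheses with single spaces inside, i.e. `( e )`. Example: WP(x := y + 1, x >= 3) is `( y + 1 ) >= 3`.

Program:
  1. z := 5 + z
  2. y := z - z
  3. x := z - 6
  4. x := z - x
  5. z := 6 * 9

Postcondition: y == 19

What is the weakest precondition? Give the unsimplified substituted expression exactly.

post: y == 19
stmt 5: z := 6 * 9  -- replace 0 occurrence(s) of z with (6 * 9)
  => y == 19
stmt 4: x := z - x  -- replace 0 occurrence(s) of x with (z - x)
  => y == 19
stmt 3: x := z - 6  -- replace 0 occurrence(s) of x with (z - 6)
  => y == 19
stmt 2: y := z - z  -- replace 1 occurrence(s) of y with (z - z)
  => ( z - z ) == 19
stmt 1: z := 5 + z  -- replace 2 occurrence(s) of z with (5 + z)
  => ( ( 5 + z ) - ( 5 + z ) ) == 19

Answer: ( ( 5 + z ) - ( 5 + z ) ) == 19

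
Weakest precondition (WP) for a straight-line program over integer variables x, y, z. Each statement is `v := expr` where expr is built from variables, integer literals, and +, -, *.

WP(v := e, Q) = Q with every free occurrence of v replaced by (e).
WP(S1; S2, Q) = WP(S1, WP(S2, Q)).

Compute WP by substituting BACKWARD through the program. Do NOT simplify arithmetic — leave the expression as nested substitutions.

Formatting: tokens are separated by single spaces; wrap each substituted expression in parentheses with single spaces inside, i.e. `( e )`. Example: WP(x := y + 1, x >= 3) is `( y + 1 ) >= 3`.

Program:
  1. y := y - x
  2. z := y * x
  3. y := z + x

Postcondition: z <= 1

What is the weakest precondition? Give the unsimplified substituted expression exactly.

post: z <= 1
stmt 3: y := z + x  -- replace 0 occurrence(s) of y with (z + x)
  => z <= 1
stmt 2: z := y * x  -- replace 1 occurrence(s) of z with (y * x)
  => ( y * x ) <= 1
stmt 1: y := y - x  -- replace 1 occurrence(s) of y with (y - x)
  => ( ( y - x ) * x ) <= 1

Answer: ( ( y - x ) * x ) <= 1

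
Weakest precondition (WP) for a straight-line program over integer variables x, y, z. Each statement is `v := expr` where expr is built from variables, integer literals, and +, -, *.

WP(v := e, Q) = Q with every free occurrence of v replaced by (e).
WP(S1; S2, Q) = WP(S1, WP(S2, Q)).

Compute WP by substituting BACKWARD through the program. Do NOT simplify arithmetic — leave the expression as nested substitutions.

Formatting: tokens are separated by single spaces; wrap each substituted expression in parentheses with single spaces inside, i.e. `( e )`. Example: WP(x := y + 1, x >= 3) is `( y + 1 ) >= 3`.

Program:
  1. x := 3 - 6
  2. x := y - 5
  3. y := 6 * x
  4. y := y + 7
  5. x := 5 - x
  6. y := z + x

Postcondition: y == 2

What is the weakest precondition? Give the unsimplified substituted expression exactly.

Answer: ( z + ( 5 - ( y - 5 ) ) ) == 2

Derivation:
post: y == 2
stmt 6: y := z + x  -- replace 1 occurrence(s) of y with (z + x)
  => ( z + x ) == 2
stmt 5: x := 5 - x  -- replace 1 occurrence(s) of x with (5 - x)
  => ( z + ( 5 - x ) ) == 2
stmt 4: y := y + 7  -- replace 0 occurrence(s) of y with (y + 7)
  => ( z + ( 5 - x ) ) == 2
stmt 3: y := 6 * x  -- replace 0 occurrence(s) of y with (6 * x)
  => ( z + ( 5 - x ) ) == 2
stmt 2: x := y - 5  -- replace 1 occurrence(s) of x with (y - 5)
  => ( z + ( 5 - ( y - 5 ) ) ) == 2
stmt 1: x := 3 - 6  -- replace 0 occurrence(s) of x with (3 - 6)
  => ( z + ( 5 - ( y - 5 ) ) ) == 2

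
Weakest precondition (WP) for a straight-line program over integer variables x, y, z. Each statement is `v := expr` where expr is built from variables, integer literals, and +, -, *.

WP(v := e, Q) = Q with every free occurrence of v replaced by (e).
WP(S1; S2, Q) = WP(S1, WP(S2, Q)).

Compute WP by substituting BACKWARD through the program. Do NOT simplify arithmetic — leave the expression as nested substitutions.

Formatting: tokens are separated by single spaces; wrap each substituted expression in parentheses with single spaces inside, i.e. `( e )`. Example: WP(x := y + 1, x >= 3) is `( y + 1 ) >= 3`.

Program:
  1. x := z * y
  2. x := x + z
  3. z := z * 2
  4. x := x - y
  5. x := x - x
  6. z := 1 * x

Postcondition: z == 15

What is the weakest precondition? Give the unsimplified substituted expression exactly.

post: z == 15
stmt 6: z := 1 * x  -- replace 1 occurrence(s) of z with (1 * x)
  => ( 1 * x ) == 15
stmt 5: x := x - x  -- replace 1 occurrence(s) of x with (x - x)
  => ( 1 * ( x - x ) ) == 15
stmt 4: x := x - y  -- replace 2 occurrence(s) of x with (x - y)
  => ( 1 * ( ( x - y ) - ( x - y ) ) ) == 15
stmt 3: z := z * 2  -- replace 0 occurrence(s) of z with (z * 2)
  => ( 1 * ( ( x - y ) - ( x - y ) ) ) == 15
stmt 2: x := x + z  -- replace 2 occurrence(s) of x with (x + z)
  => ( 1 * ( ( ( x + z ) - y ) - ( ( x + z ) - y ) ) ) == 15
stmt 1: x := z * y  -- replace 2 occurrence(s) of x with (z * y)
  => ( 1 * ( ( ( ( z * y ) + z ) - y ) - ( ( ( z * y ) + z ) - y ) ) ) == 15

Answer: ( 1 * ( ( ( ( z * y ) + z ) - y ) - ( ( ( z * y ) + z ) - y ) ) ) == 15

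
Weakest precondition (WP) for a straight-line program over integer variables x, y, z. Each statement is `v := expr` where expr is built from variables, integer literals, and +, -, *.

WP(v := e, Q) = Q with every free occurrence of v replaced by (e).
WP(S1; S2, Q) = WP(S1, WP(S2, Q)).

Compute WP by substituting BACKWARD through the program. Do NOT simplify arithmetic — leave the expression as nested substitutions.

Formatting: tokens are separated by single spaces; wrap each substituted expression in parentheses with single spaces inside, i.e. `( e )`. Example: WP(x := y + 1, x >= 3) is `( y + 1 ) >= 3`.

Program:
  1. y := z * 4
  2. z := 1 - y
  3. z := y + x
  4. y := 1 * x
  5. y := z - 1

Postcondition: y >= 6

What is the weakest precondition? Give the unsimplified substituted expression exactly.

Answer: ( ( ( z * 4 ) + x ) - 1 ) >= 6

Derivation:
post: y >= 6
stmt 5: y := z - 1  -- replace 1 occurrence(s) of y with (z - 1)
  => ( z - 1 ) >= 6
stmt 4: y := 1 * x  -- replace 0 occurrence(s) of y with (1 * x)
  => ( z - 1 ) >= 6
stmt 3: z := y + x  -- replace 1 occurrence(s) of z with (y + x)
  => ( ( y + x ) - 1 ) >= 6
stmt 2: z := 1 - y  -- replace 0 occurrence(s) of z with (1 - y)
  => ( ( y + x ) - 1 ) >= 6
stmt 1: y := z * 4  -- replace 1 occurrence(s) of y with (z * 4)
  => ( ( ( z * 4 ) + x ) - 1 ) >= 6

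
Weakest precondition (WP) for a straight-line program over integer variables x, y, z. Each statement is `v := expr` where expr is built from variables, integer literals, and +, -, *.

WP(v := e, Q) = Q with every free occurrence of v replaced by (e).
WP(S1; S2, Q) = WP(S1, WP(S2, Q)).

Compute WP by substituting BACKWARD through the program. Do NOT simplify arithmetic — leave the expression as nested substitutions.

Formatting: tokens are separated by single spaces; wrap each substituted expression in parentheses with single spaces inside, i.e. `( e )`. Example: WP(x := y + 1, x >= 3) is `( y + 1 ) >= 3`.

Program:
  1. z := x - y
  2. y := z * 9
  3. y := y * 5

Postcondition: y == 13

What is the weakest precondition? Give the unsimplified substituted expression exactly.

post: y == 13
stmt 3: y := y * 5  -- replace 1 occurrence(s) of y with (y * 5)
  => ( y * 5 ) == 13
stmt 2: y := z * 9  -- replace 1 occurrence(s) of y with (z * 9)
  => ( ( z * 9 ) * 5 ) == 13
stmt 1: z := x - y  -- replace 1 occurrence(s) of z with (x - y)
  => ( ( ( x - y ) * 9 ) * 5 ) == 13

Answer: ( ( ( x - y ) * 9 ) * 5 ) == 13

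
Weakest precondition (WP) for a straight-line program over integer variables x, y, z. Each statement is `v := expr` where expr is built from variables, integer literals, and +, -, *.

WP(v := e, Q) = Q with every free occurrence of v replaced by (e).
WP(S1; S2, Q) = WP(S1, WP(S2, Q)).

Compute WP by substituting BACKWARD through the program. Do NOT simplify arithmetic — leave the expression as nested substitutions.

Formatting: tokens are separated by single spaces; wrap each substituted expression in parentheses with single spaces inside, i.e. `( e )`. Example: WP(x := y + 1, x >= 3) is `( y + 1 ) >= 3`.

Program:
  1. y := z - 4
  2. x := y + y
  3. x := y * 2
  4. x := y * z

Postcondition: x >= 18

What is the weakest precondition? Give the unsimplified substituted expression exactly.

post: x >= 18
stmt 4: x := y * z  -- replace 1 occurrence(s) of x with (y * z)
  => ( y * z ) >= 18
stmt 3: x := y * 2  -- replace 0 occurrence(s) of x with (y * 2)
  => ( y * z ) >= 18
stmt 2: x := y + y  -- replace 0 occurrence(s) of x with (y + y)
  => ( y * z ) >= 18
stmt 1: y := z - 4  -- replace 1 occurrence(s) of y with (z - 4)
  => ( ( z - 4 ) * z ) >= 18

Answer: ( ( z - 4 ) * z ) >= 18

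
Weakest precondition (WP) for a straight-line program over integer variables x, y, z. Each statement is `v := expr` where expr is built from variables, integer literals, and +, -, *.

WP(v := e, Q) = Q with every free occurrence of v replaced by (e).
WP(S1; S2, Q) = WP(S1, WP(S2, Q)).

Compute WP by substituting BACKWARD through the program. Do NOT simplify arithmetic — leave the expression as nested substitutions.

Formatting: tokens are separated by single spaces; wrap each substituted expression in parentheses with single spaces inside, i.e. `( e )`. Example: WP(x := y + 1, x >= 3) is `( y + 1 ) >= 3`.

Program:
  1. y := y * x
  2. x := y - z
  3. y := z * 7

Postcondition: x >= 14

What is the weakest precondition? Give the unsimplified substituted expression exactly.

Answer: ( ( y * x ) - z ) >= 14

Derivation:
post: x >= 14
stmt 3: y := z * 7  -- replace 0 occurrence(s) of y with (z * 7)
  => x >= 14
stmt 2: x := y - z  -- replace 1 occurrence(s) of x with (y - z)
  => ( y - z ) >= 14
stmt 1: y := y * x  -- replace 1 occurrence(s) of y with (y * x)
  => ( ( y * x ) - z ) >= 14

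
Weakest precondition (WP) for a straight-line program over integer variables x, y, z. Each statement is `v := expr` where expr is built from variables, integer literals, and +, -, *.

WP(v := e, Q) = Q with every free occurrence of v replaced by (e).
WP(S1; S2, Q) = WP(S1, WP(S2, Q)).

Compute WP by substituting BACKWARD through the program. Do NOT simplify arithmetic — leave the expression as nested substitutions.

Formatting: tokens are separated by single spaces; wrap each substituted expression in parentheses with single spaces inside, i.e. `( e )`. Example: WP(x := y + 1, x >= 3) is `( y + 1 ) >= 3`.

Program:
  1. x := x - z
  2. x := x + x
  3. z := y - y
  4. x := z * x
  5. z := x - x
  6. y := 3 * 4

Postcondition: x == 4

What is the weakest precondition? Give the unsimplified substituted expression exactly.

post: x == 4
stmt 6: y := 3 * 4  -- replace 0 occurrence(s) of y with (3 * 4)
  => x == 4
stmt 5: z := x - x  -- replace 0 occurrence(s) of z with (x - x)
  => x == 4
stmt 4: x := z * x  -- replace 1 occurrence(s) of x with (z * x)
  => ( z * x ) == 4
stmt 3: z := y - y  -- replace 1 occurrence(s) of z with (y - y)
  => ( ( y - y ) * x ) == 4
stmt 2: x := x + x  -- replace 1 occurrence(s) of x with (x + x)
  => ( ( y - y ) * ( x + x ) ) == 4
stmt 1: x := x - z  -- replace 2 occurrence(s) of x with (x - z)
  => ( ( y - y ) * ( ( x - z ) + ( x - z ) ) ) == 4

Answer: ( ( y - y ) * ( ( x - z ) + ( x - z ) ) ) == 4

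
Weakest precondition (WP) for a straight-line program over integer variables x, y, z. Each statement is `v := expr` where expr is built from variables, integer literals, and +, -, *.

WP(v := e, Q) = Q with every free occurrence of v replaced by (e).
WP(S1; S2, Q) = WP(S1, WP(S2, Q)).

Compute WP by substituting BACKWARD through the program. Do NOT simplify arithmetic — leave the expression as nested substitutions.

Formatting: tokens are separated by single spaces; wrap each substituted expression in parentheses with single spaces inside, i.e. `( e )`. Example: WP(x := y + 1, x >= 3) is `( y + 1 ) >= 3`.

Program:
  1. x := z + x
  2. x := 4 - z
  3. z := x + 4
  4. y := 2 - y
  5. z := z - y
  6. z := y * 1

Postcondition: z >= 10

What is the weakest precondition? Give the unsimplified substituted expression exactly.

Answer: ( ( 2 - y ) * 1 ) >= 10

Derivation:
post: z >= 10
stmt 6: z := y * 1  -- replace 1 occurrence(s) of z with (y * 1)
  => ( y * 1 ) >= 10
stmt 5: z := z - y  -- replace 0 occurrence(s) of z with (z - y)
  => ( y * 1 ) >= 10
stmt 4: y := 2 - y  -- replace 1 occurrence(s) of y with (2 - y)
  => ( ( 2 - y ) * 1 ) >= 10
stmt 3: z := x + 4  -- replace 0 occurrence(s) of z with (x + 4)
  => ( ( 2 - y ) * 1 ) >= 10
stmt 2: x := 4 - z  -- replace 0 occurrence(s) of x with (4 - z)
  => ( ( 2 - y ) * 1 ) >= 10
stmt 1: x := z + x  -- replace 0 occurrence(s) of x with (z + x)
  => ( ( 2 - y ) * 1 ) >= 10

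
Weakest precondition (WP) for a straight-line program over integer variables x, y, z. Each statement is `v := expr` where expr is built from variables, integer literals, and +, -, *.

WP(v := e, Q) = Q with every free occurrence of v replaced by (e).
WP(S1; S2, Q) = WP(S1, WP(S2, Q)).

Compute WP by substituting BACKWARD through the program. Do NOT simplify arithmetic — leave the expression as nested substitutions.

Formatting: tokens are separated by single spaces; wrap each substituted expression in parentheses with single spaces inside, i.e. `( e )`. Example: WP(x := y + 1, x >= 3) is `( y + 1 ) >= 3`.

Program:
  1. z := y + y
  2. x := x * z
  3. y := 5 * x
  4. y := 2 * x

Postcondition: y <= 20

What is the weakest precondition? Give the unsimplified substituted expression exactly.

post: y <= 20
stmt 4: y := 2 * x  -- replace 1 occurrence(s) of y with (2 * x)
  => ( 2 * x ) <= 20
stmt 3: y := 5 * x  -- replace 0 occurrence(s) of y with (5 * x)
  => ( 2 * x ) <= 20
stmt 2: x := x * z  -- replace 1 occurrence(s) of x with (x * z)
  => ( 2 * ( x * z ) ) <= 20
stmt 1: z := y + y  -- replace 1 occurrence(s) of z with (y + y)
  => ( 2 * ( x * ( y + y ) ) ) <= 20

Answer: ( 2 * ( x * ( y + y ) ) ) <= 20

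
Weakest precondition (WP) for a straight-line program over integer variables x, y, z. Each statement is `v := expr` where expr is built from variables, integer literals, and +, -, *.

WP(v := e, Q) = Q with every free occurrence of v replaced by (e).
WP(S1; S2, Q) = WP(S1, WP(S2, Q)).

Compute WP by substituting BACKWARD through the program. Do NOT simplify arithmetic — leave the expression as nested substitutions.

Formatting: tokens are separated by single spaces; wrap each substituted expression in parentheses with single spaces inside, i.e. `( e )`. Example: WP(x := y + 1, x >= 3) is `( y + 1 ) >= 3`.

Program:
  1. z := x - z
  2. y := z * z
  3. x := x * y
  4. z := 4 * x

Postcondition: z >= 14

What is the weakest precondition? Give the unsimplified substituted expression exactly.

Answer: ( 4 * ( x * ( ( x - z ) * ( x - z ) ) ) ) >= 14

Derivation:
post: z >= 14
stmt 4: z := 4 * x  -- replace 1 occurrence(s) of z with (4 * x)
  => ( 4 * x ) >= 14
stmt 3: x := x * y  -- replace 1 occurrence(s) of x with (x * y)
  => ( 4 * ( x * y ) ) >= 14
stmt 2: y := z * z  -- replace 1 occurrence(s) of y with (z * z)
  => ( 4 * ( x * ( z * z ) ) ) >= 14
stmt 1: z := x - z  -- replace 2 occurrence(s) of z with (x - z)
  => ( 4 * ( x * ( ( x - z ) * ( x - z ) ) ) ) >= 14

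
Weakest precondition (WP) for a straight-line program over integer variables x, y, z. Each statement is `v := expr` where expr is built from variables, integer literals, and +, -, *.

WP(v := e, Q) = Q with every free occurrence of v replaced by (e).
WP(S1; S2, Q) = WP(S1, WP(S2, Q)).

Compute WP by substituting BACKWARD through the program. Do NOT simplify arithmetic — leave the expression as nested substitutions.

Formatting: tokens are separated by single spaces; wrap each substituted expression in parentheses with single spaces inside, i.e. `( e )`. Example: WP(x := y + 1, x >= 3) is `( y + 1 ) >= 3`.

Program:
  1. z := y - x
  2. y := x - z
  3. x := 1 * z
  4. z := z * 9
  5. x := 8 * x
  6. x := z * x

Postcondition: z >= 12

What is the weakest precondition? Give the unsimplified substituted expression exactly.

Answer: ( ( y - x ) * 9 ) >= 12

Derivation:
post: z >= 12
stmt 6: x := z * x  -- replace 0 occurrence(s) of x with (z * x)
  => z >= 12
stmt 5: x := 8 * x  -- replace 0 occurrence(s) of x with (8 * x)
  => z >= 12
stmt 4: z := z * 9  -- replace 1 occurrence(s) of z with (z * 9)
  => ( z * 9 ) >= 12
stmt 3: x := 1 * z  -- replace 0 occurrence(s) of x with (1 * z)
  => ( z * 9 ) >= 12
stmt 2: y := x - z  -- replace 0 occurrence(s) of y with (x - z)
  => ( z * 9 ) >= 12
stmt 1: z := y - x  -- replace 1 occurrence(s) of z with (y - x)
  => ( ( y - x ) * 9 ) >= 12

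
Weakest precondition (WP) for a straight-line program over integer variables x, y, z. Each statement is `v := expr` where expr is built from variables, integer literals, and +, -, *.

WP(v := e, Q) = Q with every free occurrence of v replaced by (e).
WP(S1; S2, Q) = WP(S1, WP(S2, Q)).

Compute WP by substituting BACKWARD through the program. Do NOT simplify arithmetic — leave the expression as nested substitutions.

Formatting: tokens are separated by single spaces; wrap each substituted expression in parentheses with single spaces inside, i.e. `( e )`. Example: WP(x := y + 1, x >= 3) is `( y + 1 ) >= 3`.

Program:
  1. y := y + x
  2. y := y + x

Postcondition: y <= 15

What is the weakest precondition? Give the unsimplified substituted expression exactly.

post: y <= 15
stmt 2: y := y + x  -- replace 1 occurrence(s) of y with (y + x)
  => ( y + x ) <= 15
stmt 1: y := y + x  -- replace 1 occurrence(s) of y with (y + x)
  => ( ( y + x ) + x ) <= 15

Answer: ( ( y + x ) + x ) <= 15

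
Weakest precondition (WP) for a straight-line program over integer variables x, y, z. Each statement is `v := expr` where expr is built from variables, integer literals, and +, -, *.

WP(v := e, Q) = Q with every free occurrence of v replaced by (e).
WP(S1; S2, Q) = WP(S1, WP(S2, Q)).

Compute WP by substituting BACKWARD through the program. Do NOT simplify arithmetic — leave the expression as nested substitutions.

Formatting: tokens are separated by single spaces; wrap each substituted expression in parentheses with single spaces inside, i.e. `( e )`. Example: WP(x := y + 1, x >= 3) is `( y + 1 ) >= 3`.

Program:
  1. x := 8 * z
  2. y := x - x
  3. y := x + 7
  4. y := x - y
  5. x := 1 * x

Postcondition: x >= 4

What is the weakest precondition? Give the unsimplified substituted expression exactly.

Answer: ( 1 * ( 8 * z ) ) >= 4

Derivation:
post: x >= 4
stmt 5: x := 1 * x  -- replace 1 occurrence(s) of x with (1 * x)
  => ( 1 * x ) >= 4
stmt 4: y := x - y  -- replace 0 occurrence(s) of y with (x - y)
  => ( 1 * x ) >= 4
stmt 3: y := x + 7  -- replace 0 occurrence(s) of y with (x + 7)
  => ( 1 * x ) >= 4
stmt 2: y := x - x  -- replace 0 occurrence(s) of y with (x - x)
  => ( 1 * x ) >= 4
stmt 1: x := 8 * z  -- replace 1 occurrence(s) of x with (8 * z)
  => ( 1 * ( 8 * z ) ) >= 4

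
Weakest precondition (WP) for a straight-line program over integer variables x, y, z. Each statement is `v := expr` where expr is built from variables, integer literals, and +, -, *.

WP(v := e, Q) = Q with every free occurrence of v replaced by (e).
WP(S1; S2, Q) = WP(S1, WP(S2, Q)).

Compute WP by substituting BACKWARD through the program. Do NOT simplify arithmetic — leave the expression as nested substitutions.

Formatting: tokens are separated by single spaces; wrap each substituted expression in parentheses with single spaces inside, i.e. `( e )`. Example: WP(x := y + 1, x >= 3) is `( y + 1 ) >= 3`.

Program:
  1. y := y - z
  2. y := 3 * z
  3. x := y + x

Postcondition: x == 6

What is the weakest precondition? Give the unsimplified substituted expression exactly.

post: x == 6
stmt 3: x := y + x  -- replace 1 occurrence(s) of x with (y + x)
  => ( y + x ) == 6
stmt 2: y := 3 * z  -- replace 1 occurrence(s) of y with (3 * z)
  => ( ( 3 * z ) + x ) == 6
stmt 1: y := y - z  -- replace 0 occurrence(s) of y with (y - z)
  => ( ( 3 * z ) + x ) == 6

Answer: ( ( 3 * z ) + x ) == 6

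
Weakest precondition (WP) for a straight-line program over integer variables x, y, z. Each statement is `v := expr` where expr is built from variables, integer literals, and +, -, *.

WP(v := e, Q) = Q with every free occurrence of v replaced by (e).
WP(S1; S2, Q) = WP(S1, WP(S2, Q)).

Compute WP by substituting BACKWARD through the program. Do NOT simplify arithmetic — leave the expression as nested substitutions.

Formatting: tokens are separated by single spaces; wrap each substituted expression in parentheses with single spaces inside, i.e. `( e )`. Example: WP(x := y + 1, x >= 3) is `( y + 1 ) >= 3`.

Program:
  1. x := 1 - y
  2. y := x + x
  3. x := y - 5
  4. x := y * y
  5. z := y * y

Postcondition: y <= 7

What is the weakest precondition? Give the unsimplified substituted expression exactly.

post: y <= 7
stmt 5: z := y * y  -- replace 0 occurrence(s) of z with (y * y)
  => y <= 7
stmt 4: x := y * y  -- replace 0 occurrence(s) of x with (y * y)
  => y <= 7
stmt 3: x := y - 5  -- replace 0 occurrence(s) of x with (y - 5)
  => y <= 7
stmt 2: y := x + x  -- replace 1 occurrence(s) of y with (x + x)
  => ( x + x ) <= 7
stmt 1: x := 1 - y  -- replace 2 occurrence(s) of x with (1 - y)
  => ( ( 1 - y ) + ( 1 - y ) ) <= 7

Answer: ( ( 1 - y ) + ( 1 - y ) ) <= 7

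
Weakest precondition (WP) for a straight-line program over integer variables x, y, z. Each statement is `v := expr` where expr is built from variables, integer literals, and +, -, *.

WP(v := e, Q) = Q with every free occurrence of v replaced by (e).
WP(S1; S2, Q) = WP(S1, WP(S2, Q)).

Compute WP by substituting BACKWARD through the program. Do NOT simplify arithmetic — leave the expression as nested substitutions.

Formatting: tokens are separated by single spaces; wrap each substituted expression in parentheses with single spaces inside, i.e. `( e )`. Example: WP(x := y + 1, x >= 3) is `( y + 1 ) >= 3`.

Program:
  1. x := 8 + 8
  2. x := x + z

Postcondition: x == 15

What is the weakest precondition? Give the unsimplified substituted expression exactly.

post: x == 15
stmt 2: x := x + z  -- replace 1 occurrence(s) of x with (x + z)
  => ( x + z ) == 15
stmt 1: x := 8 + 8  -- replace 1 occurrence(s) of x with (8 + 8)
  => ( ( 8 + 8 ) + z ) == 15

Answer: ( ( 8 + 8 ) + z ) == 15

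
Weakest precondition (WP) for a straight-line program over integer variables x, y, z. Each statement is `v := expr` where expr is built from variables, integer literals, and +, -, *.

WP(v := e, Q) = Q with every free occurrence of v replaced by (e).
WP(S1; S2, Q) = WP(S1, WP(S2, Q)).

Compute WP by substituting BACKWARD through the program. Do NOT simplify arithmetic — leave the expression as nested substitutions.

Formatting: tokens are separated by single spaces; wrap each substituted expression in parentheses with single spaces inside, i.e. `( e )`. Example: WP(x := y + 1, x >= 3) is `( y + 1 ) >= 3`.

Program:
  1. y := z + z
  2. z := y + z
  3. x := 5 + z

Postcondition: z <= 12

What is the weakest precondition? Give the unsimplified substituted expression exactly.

Answer: ( ( z + z ) + z ) <= 12

Derivation:
post: z <= 12
stmt 3: x := 5 + z  -- replace 0 occurrence(s) of x with (5 + z)
  => z <= 12
stmt 2: z := y + z  -- replace 1 occurrence(s) of z with (y + z)
  => ( y + z ) <= 12
stmt 1: y := z + z  -- replace 1 occurrence(s) of y with (z + z)
  => ( ( z + z ) + z ) <= 12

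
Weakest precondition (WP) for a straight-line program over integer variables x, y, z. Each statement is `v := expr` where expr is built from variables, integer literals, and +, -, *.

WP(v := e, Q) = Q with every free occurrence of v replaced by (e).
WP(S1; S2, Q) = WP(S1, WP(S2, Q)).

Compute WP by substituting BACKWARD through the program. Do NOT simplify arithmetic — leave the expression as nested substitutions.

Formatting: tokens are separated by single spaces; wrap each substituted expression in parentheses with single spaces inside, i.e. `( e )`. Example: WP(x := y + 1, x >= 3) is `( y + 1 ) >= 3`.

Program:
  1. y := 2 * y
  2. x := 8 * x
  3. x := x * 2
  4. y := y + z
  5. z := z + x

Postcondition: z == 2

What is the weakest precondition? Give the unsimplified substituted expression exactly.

post: z == 2
stmt 5: z := z + x  -- replace 1 occurrence(s) of z with (z + x)
  => ( z + x ) == 2
stmt 4: y := y + z  -- replace 0 occurrence(s) of y with (y + z)
  => ( z + x ) == 2
stmt 3: x := x * 2  -- replace 1 occurrence(s) of x with (x * 2)
  => ( z + ( x * 2 ) ) == 2
stmt 2: x := 8 * x  -- replace 1 occurrence(s) of x with (8 * x)
  => ( z + ( ( 8 * x ) * 2 ) ) == 2
stmt 1: y := 2 * y  -- replace 0 occurrence(s) of y with (2 * y)
  => ( z + ( ( 8 * x ) * 2 ) ) == 2

Answer: ( z + ( ( 8 * x ) * 2 ) ) == 2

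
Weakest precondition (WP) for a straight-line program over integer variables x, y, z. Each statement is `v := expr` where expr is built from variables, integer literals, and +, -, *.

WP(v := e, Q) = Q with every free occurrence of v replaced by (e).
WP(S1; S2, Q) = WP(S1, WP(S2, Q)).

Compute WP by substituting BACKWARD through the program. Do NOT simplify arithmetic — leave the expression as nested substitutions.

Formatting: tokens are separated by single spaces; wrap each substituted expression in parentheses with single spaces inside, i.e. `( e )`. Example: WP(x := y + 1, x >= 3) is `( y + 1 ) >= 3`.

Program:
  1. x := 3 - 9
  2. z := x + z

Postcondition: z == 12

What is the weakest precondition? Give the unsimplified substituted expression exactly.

Answer: ( ( 3 - 9 ) + z ) == 12

Derivation:
post: z == 12
stmt 2: z := x + z  -- replace 1 occurrence(s) of z with (x + z)
  => ( x + z ) == 12
stmt 1: x := 3 - 9  -- replace 1 occurrence(s) of x with (3 - 9)
  => ( ( 3 - 9 ) + z ) == 12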